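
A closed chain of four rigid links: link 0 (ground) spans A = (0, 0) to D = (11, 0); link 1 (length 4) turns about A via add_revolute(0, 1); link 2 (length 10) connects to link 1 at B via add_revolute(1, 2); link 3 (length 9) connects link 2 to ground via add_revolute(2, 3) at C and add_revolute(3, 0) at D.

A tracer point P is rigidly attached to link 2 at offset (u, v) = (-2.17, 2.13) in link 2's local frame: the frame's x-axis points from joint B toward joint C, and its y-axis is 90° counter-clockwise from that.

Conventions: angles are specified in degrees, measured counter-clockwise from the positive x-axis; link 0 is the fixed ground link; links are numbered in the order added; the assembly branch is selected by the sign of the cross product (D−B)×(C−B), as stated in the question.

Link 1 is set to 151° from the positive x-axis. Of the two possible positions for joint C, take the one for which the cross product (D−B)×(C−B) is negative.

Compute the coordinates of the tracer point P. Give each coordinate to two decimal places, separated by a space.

A=(0,0), D=(11.00,0)
B = A + 4.00·(cos151°, sin151°) = (-3.4985, 1.9392)
|BD| = 14.6276
circle(B,10.00) ∩ circle(D,9.00): a=7.9633, h=6.0487
  candidates: C₊=(5.1964,6.8788) cross=88.478; C₋=(3.5926,-5.1118) cross=-88.478
  branch - wants cross < 0 → take C=(3.5926,-5.1118) (cross=-88.478)
ex = (C−B)/|BC| = (0.7091,-0.7051); ey = (0.7051,0.7091)
P = B + -2.17·ex + 2.13·ey = (-3.5354,4.9797)

-3.54 4.98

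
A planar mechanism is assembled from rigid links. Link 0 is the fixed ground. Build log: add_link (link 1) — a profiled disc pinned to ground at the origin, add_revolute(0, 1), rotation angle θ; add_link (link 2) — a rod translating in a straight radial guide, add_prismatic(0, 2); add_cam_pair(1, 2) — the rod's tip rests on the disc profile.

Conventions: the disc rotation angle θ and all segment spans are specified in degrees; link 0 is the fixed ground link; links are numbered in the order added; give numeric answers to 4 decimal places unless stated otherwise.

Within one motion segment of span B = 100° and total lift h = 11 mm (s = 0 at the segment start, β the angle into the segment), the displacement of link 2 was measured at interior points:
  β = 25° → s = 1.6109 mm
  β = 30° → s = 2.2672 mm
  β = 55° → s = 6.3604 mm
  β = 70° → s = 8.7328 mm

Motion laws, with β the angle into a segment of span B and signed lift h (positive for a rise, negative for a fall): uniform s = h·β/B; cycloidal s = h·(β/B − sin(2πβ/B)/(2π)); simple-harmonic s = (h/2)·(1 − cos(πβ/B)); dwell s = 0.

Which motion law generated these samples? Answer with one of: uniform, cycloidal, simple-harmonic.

candidates at β/B = r: uniform s = h·r (linear in β); cycloidal s = h·(r − sin(2πr)/(2π)); simple-harmonic s = (h/2)(1 − cos(πr))
β=25°: printed 1.6109 | uniform 2.7500, cycloidal 0.9993, simple-harmonic 1.6109
β=30°: printed 2.2672 | uniform 3.3000, cycloidal 1.6350, simple-harmonic 2.2672
β=55°: printed 6.3604 | uniform 6.0500, cycloidal 6.5910, simple-harmonic 6.3604
β=70°: printed 8.7328 | uniform 7.7000, cycloidal 9.3650, simple-harmonic 8.7328
only one law matches every sample → simple-harmonic

simple-harmonic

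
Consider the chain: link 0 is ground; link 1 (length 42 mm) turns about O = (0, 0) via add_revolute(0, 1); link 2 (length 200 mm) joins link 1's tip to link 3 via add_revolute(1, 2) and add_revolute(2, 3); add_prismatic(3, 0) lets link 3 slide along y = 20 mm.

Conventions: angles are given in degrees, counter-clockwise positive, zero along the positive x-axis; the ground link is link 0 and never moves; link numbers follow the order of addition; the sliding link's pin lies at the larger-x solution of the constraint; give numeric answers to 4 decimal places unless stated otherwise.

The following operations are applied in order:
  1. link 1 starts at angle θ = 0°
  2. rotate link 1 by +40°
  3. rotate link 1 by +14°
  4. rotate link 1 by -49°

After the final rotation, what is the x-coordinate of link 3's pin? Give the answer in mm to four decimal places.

geometry: r = 42 mm, L = 200 mm, e = 20 mm; θ starts at 0°
rotate link 1 by +40°: θ ← 0° +40° = 40°
rotate link 1 by +14°: θ ← 40° +14° = 54°
rotate link 1 by -49°: θ ← 54° -49° = 5°
crank pin P = (r cos θ, r sin θ) = (41.840177, 3.660541)
h = r sin θ − e = 3.660541 − 20 = -16.339459
x = r cos θ + √(L² − h²) = 41.840177 + 199.331438 = 241.171615

241.1716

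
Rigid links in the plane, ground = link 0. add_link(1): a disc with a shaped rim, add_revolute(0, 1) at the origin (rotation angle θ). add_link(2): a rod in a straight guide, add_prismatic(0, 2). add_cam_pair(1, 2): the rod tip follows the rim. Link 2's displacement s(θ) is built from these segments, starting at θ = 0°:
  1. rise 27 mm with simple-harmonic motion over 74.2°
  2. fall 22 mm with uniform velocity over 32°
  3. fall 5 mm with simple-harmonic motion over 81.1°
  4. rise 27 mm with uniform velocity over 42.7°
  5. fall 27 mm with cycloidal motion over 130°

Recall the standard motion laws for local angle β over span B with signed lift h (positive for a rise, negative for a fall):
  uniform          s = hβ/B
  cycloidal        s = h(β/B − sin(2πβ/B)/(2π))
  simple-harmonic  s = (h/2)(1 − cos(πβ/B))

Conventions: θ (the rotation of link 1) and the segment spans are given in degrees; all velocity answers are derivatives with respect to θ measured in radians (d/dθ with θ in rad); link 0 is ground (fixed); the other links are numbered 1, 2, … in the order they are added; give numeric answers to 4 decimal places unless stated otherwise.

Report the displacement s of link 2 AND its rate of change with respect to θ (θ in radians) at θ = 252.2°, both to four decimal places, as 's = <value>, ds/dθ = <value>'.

segment 1 (0° to 74.2°, simple-harmonic, h = 27) is passed completely: s = 0.0000 + (27) = 27.0000
segment 2 (74.2° to 106.2°, uniform, h = -22) is passed completely: s = 27.0000 + (-22) = 5.0000
segment 3 (106.2° to 187.3°, simple-harmonic, h = -5) is passed completely: s = 5.0000 + (-5) = 0.0000
segment 4 (187.3° to 230°, uniform, h = 27) is passed completely: s = 0.0000 + (27) = 27.0000
θ = 252.2° falls in segment 5 (230° to 360°, cycloidal, h = -27): β = 252.2 − 230 = 22.2°, B = 130°; Δs = -27·(0.1708 − sin(2π·0.1708)/(2π)) = -0.8352; s = 27.0000 − 0.8352 = 26.1648
velocity in seg [230°–360°] (cycloidal), θ in radians: β = 22.2° = 0.3875 rad, B = 130° = 2.2689 rad; ds/dθ = (h/B)(1 − cos(2πβ/B)) = ((-27)/2.2689)(1 − cos(2π·0.1708)) = -6.217543 mm/rad

s = 26.1648, ds/dθ = -6.2175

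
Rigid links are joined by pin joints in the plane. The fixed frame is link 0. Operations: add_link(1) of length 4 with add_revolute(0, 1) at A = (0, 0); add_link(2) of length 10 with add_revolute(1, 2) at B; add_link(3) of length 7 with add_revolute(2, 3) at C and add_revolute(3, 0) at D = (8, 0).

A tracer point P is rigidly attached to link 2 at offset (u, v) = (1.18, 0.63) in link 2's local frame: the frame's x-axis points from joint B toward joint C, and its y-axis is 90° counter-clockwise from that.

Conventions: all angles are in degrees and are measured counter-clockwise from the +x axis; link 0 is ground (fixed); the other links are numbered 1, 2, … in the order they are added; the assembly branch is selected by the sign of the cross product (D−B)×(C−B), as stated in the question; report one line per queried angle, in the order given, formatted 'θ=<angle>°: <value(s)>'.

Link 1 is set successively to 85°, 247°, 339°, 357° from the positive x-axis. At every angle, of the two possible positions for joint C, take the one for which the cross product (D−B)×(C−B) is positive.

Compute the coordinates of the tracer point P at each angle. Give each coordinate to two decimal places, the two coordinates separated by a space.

A=(0,0), D=(8.00,0)
θ=85°: B = A + 4.00·(cos85°, sin85°) = (0.3486, 3.9848)
θ=85°: |BD| = 8.6268
θ=85°: circle(B,10.00) ∩ circle(D,7.00): a=7.2693, h=6.8671
θ=85°:   candidates: C₊=(9.9679,6.7177) cross=59.241; C₋=(3.6240,-5.4636) cross=-59.241
θ=85°:   branch + wants cross > 0 → take C=(9.9679,6.7177) (cross=59.241)
θ=85°: ex = (C−B)/|BC| = (0.9619,0.2733); ey = (-0.2733,0.9619)
θ=85°: P = B + 1.18·ex + 0.63·ey = (1.3115,4.9133)
θ=247°: B = A + 4.00·(cos247°, sin247°) = (-1.5629, -3.6820)
θ=247°: |BD| = 10.2473
θ=247°: circle(B,10.00) ∩ circle(D,7.00): a=7.6121, h=6.4850
θ=247°:   candidates: C₊=(3.2106,5.1051) cross=66.454; C₋=(7.8710,-6.9988) cross=-66.454
θ=247°:   branch + wants cross > 0 → take C=(3.2106,5.1051) (cross=66.454)
θ=247°: ex = (C−B)/|BC| = (0.4774,0.8787); ey = (-0.8787,0.4774)
θ=247°: P = B + 1.18·ex + 0.63·ey = (-1.5532,-2.3444)
θ=339°: B = A + 4.00·(cos339°, sin339°) = (3.7343, -1.4335)
θ=339°: |BD| = 4.5001
θ=339°: circle(B,10.00) ∩ circle(D,7.00): a=7.9166, h=6.1096
θ=339°:   candidates: C₊=(9.2924,6.8797) cross=27.494; C₋=(13.1847,-4.7031) cross=-27.494
θ=339°:   branch + wants cross > 0 → take C=(9.2924,6.8797) (cross=27.494)
θ=339°: ex = (C−B)/|BC| = (0.5558,0.8313); ey = (-0.8313,0.5558)
θ=339°: P = B + 1.18·ex + 0.63·ey = (3.8664,-0.1024)
θ=357°: B = A + 4.00·(cos357°, sin357°) = (3.9945, -0.2093)
θ=357°: |BD| = 4.0109
θ=357°: circle(B,10.00) ∩ circle(D,7.00): a=8.3631, h=5.4826
θ=357°:   candidates: C₊=(12.0600,5.7023) cross=21.990; C₋=(12.6323,-5.2480) cross=-21.990
θ=357°:   branch + wants cross > 0 → take C=(12.0600,5.7023) (cross=21.990)
θ=357°: ex = (C−B)/|BC| = (0.8066,0.5912); ey = (-0.5912,0.8066)
θ=357°: P = B + 1.18·ex + 0.63·ey = (4.5738,0.9964)

θ=85°: 1.31 4.91
θ=247°: -1.55 -2.34
θ=339°: 3.87 -0.10
θ=357°: 4.57 1.00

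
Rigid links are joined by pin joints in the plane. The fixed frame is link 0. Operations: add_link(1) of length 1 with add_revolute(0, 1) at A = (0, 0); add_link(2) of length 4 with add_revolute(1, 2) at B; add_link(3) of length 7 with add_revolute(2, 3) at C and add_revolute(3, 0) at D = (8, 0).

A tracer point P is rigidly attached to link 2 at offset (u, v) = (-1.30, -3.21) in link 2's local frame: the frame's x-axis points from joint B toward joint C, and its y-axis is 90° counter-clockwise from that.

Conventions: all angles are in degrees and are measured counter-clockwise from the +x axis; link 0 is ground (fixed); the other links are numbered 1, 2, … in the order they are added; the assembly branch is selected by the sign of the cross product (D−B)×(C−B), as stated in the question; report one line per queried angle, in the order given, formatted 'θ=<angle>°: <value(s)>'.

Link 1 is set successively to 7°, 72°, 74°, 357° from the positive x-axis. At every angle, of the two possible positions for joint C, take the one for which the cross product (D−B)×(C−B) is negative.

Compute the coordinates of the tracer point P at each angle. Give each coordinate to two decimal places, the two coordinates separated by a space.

A=(0,0), D=(8.00,0)
θ=7°: B = A + 1.00·(cos7°, sin7°) = (0.9925, 0.1219)
θ=7°: |BD| = 7.0085
θ=7°: circle(B,4.00) ∩ circle(D,7.00): a=1.1500, h=3.8311
θ=7°:   candidates: C₊=(2.2090,3.9324) cross=26.851; C₋=(2.0757,-3.7287) cross=-26.851
θ=7°:   branch - wants cross < 0 → take C=(2.0757,-3.7287) (cross=-26.851)
θ=7°: ex = (C−B)/|BC| = (0.2708,-0.9626); ey = (0.9626,0.2708)
θ=7°: P = B + -1.30·ex + -3.21·ey = (-2.4496,0.5040)
θ=72°: B = A + 1.00·(cos72°, sin72°) = (0.3090, 0.9511)
θ=72°: |BD| = 7.7496
θ=72°: circle(B,4.00) ∩ circle(D,7.00): a=1.7456, h=3.5990
θ=72°:   candidates: C₊=(2.4831,4.3086) cross=27.891; C₋=(1.5998,-2.8350) cross=-27.891
θ=72°:   branch - wants cross < 0 → take C=(1.5998,-2.8350) (cross=-27.891)
θ=72°: ex = (C−B)/|BC| = (0.3227,-0.9465); ey = (0.9465,0.3227)
θ=72°: P = B + -1.30·ex + -3.21·ey = (-3.1488,1.1457)
θ=74°: B = A + 1.00·(cos74°, sin74°) = (0.2756, 0.9613)
θ=74°: |BD| = 7.7839
θ=74°: circle(B,4.00) ∩ circle(D,7.00): a=1.7722, h=3.5860
θ=74°:   candidates: C₊=(2.4771,4.3009) cross=27.913; C₋=(1.5915,-2.8161) cross=-27.913
θ=74°:   branch - wants cross < 0 → take C=(1.5915,-2.8161) (cross=-27.913)
θ=74°: ex = (C−B)/|BC| = (0.3290,-0.9443); ey = (0.9443,0.3290)
θ=74°: P = B + -1.30·ex + -3.21·ey = (-3.1834,1.1330)
θ=357°: B = A + 1.00·(cos357°, sin357°) = (0.9986, -0.0523)
θ=357°: |BD| = 7.0016
θ=357°: circle(B,4.00) ∩ circle(D,7.00): a=1.1442, h=3.8329
θ=357°:   candidates: C₊=(2.1141,3.7890) cross=26.836; C₋=(2.1714,-3.8765) cross=-26.836
θ=357°:   branch - wants cross < 0 → take C=(2.1714,-3.8765) (cross=-26.836)
θ=357°: ex = (C−B)/|BC| = (0.2932,-0.9561); ey = (0.9561,0.2932)
θ=357°: P = B + -1.30·ex + -3.21·ey = (-2.4515,0.2494)

θ=7°: -2.45 0.50
θ=72°: -3.15 1.15
θ=74°: -3.18 1.13
θ=357°: -2.45 0.25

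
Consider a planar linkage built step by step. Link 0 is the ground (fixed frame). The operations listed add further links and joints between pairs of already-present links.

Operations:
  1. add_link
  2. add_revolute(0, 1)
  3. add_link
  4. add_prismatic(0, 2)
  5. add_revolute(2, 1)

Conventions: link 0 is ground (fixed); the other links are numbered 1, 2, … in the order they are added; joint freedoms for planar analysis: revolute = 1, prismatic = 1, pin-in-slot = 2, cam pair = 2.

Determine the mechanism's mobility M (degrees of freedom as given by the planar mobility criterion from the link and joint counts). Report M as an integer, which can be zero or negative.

L=1 J1=0 J2=0
add link → L=2 J1=0 J2=0
R@0,1 dof=1 J1 → L=2 J1=1 J2=0
add link → L=3 J1=1 J2=0
P@0,2 dof=1 J1 → L=3 J1=2 J2=0
R@2,1 dof=1 J1 → L=3 J1=3 J2=0
M=3(L−1)−2J1−J2=3·2−2·3−0=0

M = 0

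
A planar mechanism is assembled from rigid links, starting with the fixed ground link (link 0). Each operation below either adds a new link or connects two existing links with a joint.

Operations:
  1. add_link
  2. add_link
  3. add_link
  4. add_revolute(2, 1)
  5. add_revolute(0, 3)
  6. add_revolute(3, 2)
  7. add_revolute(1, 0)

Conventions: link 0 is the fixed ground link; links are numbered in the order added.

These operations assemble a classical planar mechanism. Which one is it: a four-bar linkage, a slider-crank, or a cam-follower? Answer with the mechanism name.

links: 4 (incl. ground); joints: 4 revolute, 0 prismatic, 0 higher (cam) pair, forming one closed loop
4 links in a single 4R loop → four-bar linkage

four-bar linkage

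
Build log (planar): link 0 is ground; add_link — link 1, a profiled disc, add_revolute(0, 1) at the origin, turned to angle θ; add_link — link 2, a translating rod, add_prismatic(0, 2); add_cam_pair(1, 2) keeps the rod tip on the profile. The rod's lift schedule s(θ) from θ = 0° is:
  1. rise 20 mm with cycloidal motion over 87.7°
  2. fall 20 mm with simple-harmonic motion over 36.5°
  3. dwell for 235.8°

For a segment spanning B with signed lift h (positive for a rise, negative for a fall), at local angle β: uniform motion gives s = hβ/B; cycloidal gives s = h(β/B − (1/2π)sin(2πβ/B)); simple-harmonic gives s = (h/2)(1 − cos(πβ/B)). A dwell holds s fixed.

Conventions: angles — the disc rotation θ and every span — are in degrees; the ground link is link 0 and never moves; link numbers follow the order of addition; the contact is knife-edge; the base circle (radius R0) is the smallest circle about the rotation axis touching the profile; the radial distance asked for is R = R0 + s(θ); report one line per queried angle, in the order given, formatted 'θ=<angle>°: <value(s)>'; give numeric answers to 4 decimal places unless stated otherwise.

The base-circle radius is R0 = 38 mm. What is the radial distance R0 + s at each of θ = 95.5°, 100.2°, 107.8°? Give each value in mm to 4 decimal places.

seg 1 [0°–87.7°] cycloidal, h=20: full span → s += 20 → s = 20.0000
seg 2 [87.7°–124.2°] simple-harmonic, h=-20: θ=95.5° here. β=7.8, B=36.5. -20/2·(1 − cos(π·0.2137)) = -2.1702 → s = 17.8298
seg 2 [87.7°–124.2°] simple-harmonic, h=-20: θ=100.2° here. β=12.5, B=36.5. -20/2·(1 − cos(π·0.3425)) = -5.2505 → s = 14.7495
seg 2 [87.7°–124.2°] simple-harmonic, h=-20: θ=107.8° here. β=20.1, B=36.5. -20/2·(1 − cos(π·0.5507)) = -11.5856 → s = 8.4144
θ=95.5°: R = R0 + s = 38 + 17.8298 = 55.8298
θ=100.2°: R = R0 + s = 38 + 14.7495 = 52.7495
θ=107.8°: R = R0 + s = 38 + 8.4144 = 46.4144

θ=95.5°: 55.8298
θ=100.2°: 52.7495
θ=107.8°: 46.4144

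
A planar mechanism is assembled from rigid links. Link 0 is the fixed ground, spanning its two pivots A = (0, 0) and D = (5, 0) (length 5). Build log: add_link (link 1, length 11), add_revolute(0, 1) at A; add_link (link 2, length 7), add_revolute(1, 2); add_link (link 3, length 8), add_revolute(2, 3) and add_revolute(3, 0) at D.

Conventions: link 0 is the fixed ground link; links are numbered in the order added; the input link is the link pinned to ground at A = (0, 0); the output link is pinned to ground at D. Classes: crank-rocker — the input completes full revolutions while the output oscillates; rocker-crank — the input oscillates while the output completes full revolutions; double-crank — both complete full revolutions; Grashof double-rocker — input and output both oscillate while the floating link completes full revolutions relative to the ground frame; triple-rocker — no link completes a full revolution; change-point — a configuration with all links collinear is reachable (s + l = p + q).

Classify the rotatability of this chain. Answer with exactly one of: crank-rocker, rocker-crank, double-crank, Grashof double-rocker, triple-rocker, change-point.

lengths: ground=5, input=11, coupler=7, output=8
sorted: s=5 (shortest), l=11 (longest), p+q=15
s + l = 16 vs p + q = 15
s + l > p + q → non-Grashof → no link fully rotates → triple-rocker

triple-rocker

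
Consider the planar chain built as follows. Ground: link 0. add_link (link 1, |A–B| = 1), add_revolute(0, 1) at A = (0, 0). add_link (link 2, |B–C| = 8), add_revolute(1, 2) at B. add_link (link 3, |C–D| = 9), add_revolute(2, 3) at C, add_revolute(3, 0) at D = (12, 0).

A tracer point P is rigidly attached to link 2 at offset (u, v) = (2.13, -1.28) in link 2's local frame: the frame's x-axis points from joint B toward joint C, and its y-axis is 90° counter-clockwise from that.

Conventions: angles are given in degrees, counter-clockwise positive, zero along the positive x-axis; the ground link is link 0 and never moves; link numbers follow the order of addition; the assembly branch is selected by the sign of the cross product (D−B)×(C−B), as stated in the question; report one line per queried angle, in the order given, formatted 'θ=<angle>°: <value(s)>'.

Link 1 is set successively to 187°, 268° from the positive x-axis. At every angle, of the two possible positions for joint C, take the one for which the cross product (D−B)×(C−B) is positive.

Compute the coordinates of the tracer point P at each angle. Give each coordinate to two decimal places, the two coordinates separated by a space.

A=(0,0), D=(12.00,0)
θ=187°: B = A + 1.00·(cos187°, sin187°) = (-0.9925, -0.1219)
θ=187°: |BD| = 12.9931
θ=187°: circle(B,8.00) ∩ circle(D,9.00): a=5.8424, h=5.4650
θ=187°:   candidates: C₊=(4.7983,5.3977) cross=71.008; C₋=(4.9008,-5.5319) cross=-71.008
θ=187°:   branch + wants cross > 0 → take C=(4.7983,5.3977) (cross=71.008)
θ=187°: ex = (C−B)/|BC| = (0.7239,0.6900); ey = (-0.6900,0.7239)
θ=187°: P = B + 2.13·ex + -1.28·ey = (1.4324,0.4212)
θ=268°: B = A + 1.00·(cos268°, sin268°) = (-0.0349, -0.9994)
θ=268°: |BD| = 12.0763
θ=268°: circle(B,8.00) ∩ circle(D,9.00): a=5.3343, h=5.9620
θ=268°:   candidates: C₊=(4.7877,5.3836) cross=71.999; C₋=(5.7745,-6.4995) cross=-71.999
θ=268°:   branch + wants cross > 0 → take C=(4.7877,5.3836) (cross=71.999)
θ=268°: ex = (C−B)/|BC| = (0.6028,0.7979); ey = (-0.7979,0.6028)
θ=268°: P = B + 2.13·ex + -1.28·ey = (2.2704,-0.0715)

θ=187°: 1.43 0.42
θ=268°: 2.27 -0.07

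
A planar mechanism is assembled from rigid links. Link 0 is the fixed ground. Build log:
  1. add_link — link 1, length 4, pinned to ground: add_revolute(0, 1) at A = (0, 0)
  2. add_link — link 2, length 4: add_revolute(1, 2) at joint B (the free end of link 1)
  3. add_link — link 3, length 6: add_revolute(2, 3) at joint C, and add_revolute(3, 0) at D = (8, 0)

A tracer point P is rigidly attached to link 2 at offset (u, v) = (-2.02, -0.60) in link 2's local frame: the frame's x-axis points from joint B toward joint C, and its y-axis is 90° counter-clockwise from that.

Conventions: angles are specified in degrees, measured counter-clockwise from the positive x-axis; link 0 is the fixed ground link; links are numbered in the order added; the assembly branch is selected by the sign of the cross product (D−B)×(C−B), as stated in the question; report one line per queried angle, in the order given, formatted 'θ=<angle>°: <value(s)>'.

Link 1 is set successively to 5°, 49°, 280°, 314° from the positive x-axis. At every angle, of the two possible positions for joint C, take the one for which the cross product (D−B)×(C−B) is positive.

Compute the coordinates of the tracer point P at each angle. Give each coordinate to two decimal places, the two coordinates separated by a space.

A=(0,0), D=(8.00,0)
θ=5°: B = A + 4.00·(cos5°, sin5°) = (3.9848, 0.3486)
θ=5°: |BD| = 4.0303
θ=5°: circle(B,4.00) ∩ circle(D,6.00): a=-0.4660, h=3.9728
θ=5°:   candidates: C₊=(3.8641,4.3468) cross=16.012; C₋=(3.1769,-3.5689) cross=-16.012
θ=5°:   branch + wants cross > 0 → take C=(3.8641,4.3468) (cross=16.012)
θ=5°: ex = (C−B)/|BC| = (-0.0302,0.9995); ey = (-0.9995,-0.0302)
θ=5°: P = B + -2.02·ex + -0.60·ey = (4.6454,-1.6524)
θ=49°: B = A + 4.00·(cos49°, sin49°) = (2.6242, 3.0188)
θ=49°: |BD| = 6.1654
θ=49°: circle(B,4.00) ∩ circle(D,6.00): a=1.4607, h=3.7237
θ=49°:   candidates: C₊=(5.7212,5.5504) cross=22.958; C₋=(2.0746,-0.9432) cross=-22.958
θ=49°:   branch + wants cross > 0 → take C=(5.7212,5.5504) (cross=22.958)
θ=49°: ex = (C−B)/|BC| = (0.7742,0.6329); ey = (-0.6329,0.7742)
θ=49°: P = B + -2.02·ex + -0.60·ey = (1.4400,1.2759)
θ=280°: B = A + 4.00·(cos280°, sin280°) = (0.6946, -3.9392)
θ=280°: |BD| = 8.2998
θ=280°: circle(B,4.00) ∩ circle(D,6.00): a=2.9450, h=2.7068
θ=280°:   candidates: C₊=(2.0021,-0.1590) cross=22.466; C₋=(4.5715,-4.9240) cross=-22.466
θ=280°:   branch + wants cross > 0 → take C=(2.0021,-0.1590) (cross=22.466)
θ=280°: ex = (C−B)/|BC| = (0.3269,0.9451); ey = (-0.9451,0.3269)
θ=280°: P = B + -2.02·ex + -0.60·ey = (0.6013,-6.0444)
θ=314°: B = A + 4.00·(cos314°, sin314°) = (2.7786, -2.8774)
θ=314°: |BD| = 5.9617
θ=314°: circle(B,4.00) ∩ circle(D,6.00): a=1.3035, h=3.7817
θ=314°:   candidates: C₊=(2.0951,1.0638) cross=22.545; C₋=(5.7454,-5.5603) cross=-22.545
θ=314°:   branch + wants cross > 0 → take C=(2.0951,1.0638) (cross=22.545)
θ=314°: ex = (C−B)/|BC| = (-0.1709,0.9853); ey = (-0.9853,-0.1709)
θ=314°: P = B + -2.02·ex + -0.60·ey = (3.7150,-4.7651)

θ=5°: 4.65 -1.65
θ=49°: 1.44 1.28
θ=280°: 0.60 -6.04
θ=314°: 3.72 -4.77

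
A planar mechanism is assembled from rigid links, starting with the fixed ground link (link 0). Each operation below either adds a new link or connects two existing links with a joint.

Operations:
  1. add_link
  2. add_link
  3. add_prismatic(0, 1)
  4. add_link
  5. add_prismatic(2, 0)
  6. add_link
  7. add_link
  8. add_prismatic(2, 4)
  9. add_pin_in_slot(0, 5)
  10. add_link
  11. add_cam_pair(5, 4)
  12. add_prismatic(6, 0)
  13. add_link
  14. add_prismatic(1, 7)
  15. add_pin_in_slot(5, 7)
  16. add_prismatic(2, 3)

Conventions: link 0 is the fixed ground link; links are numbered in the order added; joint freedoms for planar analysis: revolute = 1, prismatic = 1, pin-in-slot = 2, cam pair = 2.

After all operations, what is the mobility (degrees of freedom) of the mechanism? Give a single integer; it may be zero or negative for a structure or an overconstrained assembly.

L=1 J1=0 J2=0
add link → L=2 J1=0 J2=0
add link → L=3 J1=0 J2=0
P@0,1 dof=1 J1 → L=3 J1=1 J2=0
add link → L=4 J1=1 J2=0
P@2,0 dof=1 J1 → L=4 J1=2 J2=0
add link → L=5 J1=2 J2=0
add link → L=6 J1=2 J2=0
P@2,4 dof=1 J1 → L=6 J1=3 J2=0
PS@0,5 dof=2 J2 → L=6 J1=3 J2=1
add link → L=7 J1=3 J2=1
C@5,4 dof=2 J2 → L=7 J1=3 J2=2
P@6,0 dof=1 J1 → L=7 J1=4 J2=2
add link → L=8 J1=4 J2=2
P@1,7 dof=1 J1 → L=8 J1=5 J2=2
PS@5,7 dof=2 J2 → L=8 J1=5 J2=3
P@2,3 dof=1 J1 → L=8 J1=6 J2=3
M=3(L−1)−2J1−J2=3·7−2·6−3=6

M = 6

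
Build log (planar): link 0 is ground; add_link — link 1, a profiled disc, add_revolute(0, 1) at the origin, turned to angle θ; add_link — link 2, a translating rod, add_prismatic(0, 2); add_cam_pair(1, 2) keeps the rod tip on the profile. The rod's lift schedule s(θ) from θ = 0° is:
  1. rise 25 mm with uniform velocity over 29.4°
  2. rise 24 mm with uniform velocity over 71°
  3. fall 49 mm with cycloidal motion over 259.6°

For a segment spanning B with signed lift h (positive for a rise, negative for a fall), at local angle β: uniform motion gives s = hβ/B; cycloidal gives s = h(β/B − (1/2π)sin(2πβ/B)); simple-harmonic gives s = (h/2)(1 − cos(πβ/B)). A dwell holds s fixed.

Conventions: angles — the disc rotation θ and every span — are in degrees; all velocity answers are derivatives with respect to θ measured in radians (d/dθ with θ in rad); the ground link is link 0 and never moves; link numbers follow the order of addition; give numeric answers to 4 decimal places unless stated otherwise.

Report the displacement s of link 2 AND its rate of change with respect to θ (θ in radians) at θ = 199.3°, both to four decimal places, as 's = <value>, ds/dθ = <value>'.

seg 1 [0°–29.4°] uniform, h=25: full span → s += 25 → s = 25.0000
seg 2 [29.4°–100.4°] uniform, h=24: full span → s += 24 → s = 49.0000
seg 3 [100.4°–360°] cycloidal, h=-49: θ=199.3° here. β=98.9, B=259.6. -49·(0.3810 − sin(2π·0.3810)/(2π)) = -13.3638 → s = 35.6362
velocity in seg [100.4°–360°] (cycloidal), θ in radians: β = 98.9° = 1.7261 rad, B = 259.6° = 4.5309 rad; ds/dθ = (h/B)(1 − cos(2πβ/B)) = ((-49)/4.5309)(1 − cos(2π·0.3810)) = -18.743264 mm/rad

s = 35.6362, ds/dθ = -18.7433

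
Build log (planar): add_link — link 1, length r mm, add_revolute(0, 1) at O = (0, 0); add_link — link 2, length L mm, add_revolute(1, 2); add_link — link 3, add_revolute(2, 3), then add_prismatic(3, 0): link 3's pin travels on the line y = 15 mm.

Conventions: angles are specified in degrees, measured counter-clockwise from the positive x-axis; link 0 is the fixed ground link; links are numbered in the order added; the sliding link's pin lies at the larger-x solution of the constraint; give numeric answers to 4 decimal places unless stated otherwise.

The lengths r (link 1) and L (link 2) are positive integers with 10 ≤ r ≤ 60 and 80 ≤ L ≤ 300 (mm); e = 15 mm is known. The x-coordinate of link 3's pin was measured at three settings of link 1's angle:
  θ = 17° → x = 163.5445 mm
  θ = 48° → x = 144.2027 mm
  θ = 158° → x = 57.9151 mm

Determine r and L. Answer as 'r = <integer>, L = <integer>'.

constraint per measurement: (x − r cos θ)² + (r sin θ − e)² = L²
subtracting the θ₁ and θ₂ equations cancels the r² and L² terms:
r = (x₁² − x₂²) / (2[(x₁cos θ₁ + e sin θ₁) − (x₂cos θ₂ + e sin θ₂)]) = 55.9999 → r = 56
L² = (x₁ − r cos θ₁)² + (r sin θ₁ − e)² = 12100.0001 → L = 110.0000 → L = 110
check at θ₃=158°: x = 57.9151 (printed 57.9151) ✓

r = 56, L = 110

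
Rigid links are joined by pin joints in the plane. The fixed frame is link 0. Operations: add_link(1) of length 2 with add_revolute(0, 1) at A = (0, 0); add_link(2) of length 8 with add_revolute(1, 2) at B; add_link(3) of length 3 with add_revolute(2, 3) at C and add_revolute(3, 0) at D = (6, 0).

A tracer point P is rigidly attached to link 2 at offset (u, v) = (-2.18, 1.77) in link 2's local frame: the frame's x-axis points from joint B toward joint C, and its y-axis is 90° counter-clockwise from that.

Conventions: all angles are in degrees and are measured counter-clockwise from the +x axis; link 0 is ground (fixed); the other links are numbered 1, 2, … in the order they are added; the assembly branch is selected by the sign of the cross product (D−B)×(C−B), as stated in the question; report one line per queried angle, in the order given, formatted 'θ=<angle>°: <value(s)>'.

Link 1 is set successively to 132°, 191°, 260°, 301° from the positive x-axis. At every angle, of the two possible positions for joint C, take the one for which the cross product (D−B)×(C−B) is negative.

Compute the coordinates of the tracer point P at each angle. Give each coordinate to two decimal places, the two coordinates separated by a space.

A=(0,0), D=(6.00,0)
θ=132°: B = A + 2.00·(cos132°, sin132°) = (-1.3383, 1.4863)
θ=132°: |BD| = 7.4873
θ=132°: circle(B,8.00) ∩ circle(D,3.00): a=7.4165, h=2.9992
θ=132°:   candidates: C₊=(6.5260,2.9535) cross=22.456; C₋=(5.3353,-2.9254) cross=-22.456
θ=132°:   branch - wants cross < 0 → take C=(5.3353,-2.9254) (cross=-22.456)
θ=132°: ex = (C−B)/|BC| = (0.8342,-0.5515); ey = (0.5515,0.8342)
θ=132°: P = B + -2.18·ex + 1.77·ey = (-2.1807,4.1650)
θ=191°: B = A + 2.00·(cos191°, sin191°) = (-1.9633, -0.3816)
θ=191°: |BD| = 7.9724
θ=191°: circle(B,8.00) ∩ circle(D,3.00): a=7.4356, h=2.9516
θ=191°:   candidates: C₊=(5.3225,2.9225) cross=23.531; C₋=(5.6051,-2.9739) cross=-23.531
θ=191°:   branch - wants cross < 0 → take C=(5.6051,-2.9739) (cross=-23.531)
θ=191°: ex = (C−B)/|BC| = (0.9460,-0.3240); ey = (0.3240,0.9460)
θ=191°: P = B + -2.18·ex + 1.77·ey = (-3.4521,1.9993)
θ=260°: B = A + 2.00·(cos260°, sin260°) = (-0.3473, -1.9696)
θ=260°: |BD| = 6.6459
θ=260°: circle(B,8.00) ∩ circle(D,3.00): a=7.4608, h=2.8872
θ=260°:   candidates: C₊=(5.9227,2.9990) cross=19.188; C₋=(7.6340,-2.5159) cross=-19.188
θ=260°:   branch - wants cross < 0 → take C=(7.6340,-2.5159) (cross=-19.188)
θ=260°: ex = (C−B)/|BC| = (0.9977,-0.0683); ey = (0.0683,0.9977)
θ=260°: P = B + -2.18·ex + 1.77·ey = (-2.4013,-0.0549)
θ=301°: B = A + 2.00·(cos301°, sin301°) = (1.0301, -1.7143)
θ=301°: |BD| = 5.2573
θ=301°: circle(B,8.00) ∩ circle(D,3.00): a=7.8595, h=1.4929
θ=301°:   candidates: C₊=(7.9732,2.2598) cross=7.848; C₋=(8.9468,-0.5627) cross=-7.848
θ=301°:   branch - wants cross < 0 → take C=(8.9468,-0.5627) (cross=-7.848)
θ=301°: ex = (C−B)/|BC| = (0.9896,0.1440); ey = (-0.1440,0.9896)
θ=301°: P = B + -2.18·ex + 1.77·ey = (-1.3820,-0.2766)

θ=132°: -2.18 4.17
θ=191°: -3.45 2.00
θ=260°: -2.40 -0.05
θ=301°: -1.38 -0.28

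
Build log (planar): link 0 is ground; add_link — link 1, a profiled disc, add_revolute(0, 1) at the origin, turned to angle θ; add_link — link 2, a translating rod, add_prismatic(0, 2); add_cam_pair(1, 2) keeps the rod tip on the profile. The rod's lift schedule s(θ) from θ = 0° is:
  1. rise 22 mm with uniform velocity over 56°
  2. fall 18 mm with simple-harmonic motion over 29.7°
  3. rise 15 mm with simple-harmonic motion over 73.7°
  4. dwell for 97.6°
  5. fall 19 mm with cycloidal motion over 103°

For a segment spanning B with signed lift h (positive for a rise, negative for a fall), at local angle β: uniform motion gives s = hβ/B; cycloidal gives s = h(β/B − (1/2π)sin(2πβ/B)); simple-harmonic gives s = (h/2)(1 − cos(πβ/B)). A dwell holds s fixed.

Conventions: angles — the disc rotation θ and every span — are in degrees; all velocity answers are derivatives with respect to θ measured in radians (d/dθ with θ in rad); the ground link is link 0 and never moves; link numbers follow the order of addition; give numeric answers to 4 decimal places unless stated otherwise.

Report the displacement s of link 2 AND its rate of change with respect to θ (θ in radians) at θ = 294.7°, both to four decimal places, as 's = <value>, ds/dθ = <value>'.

seg 1 [0°–56°] uniform, h=22: full span → s += 22 → s = 22.0000
seg 2 [56°–85.7°] simple-harmonic, h=-18: full span → s += -18 → s = 4.0000
seg 3 [85.7°–159.4°] simple-harmonic, h=15: full span → s += 15 → s = 19.0000
seg 4 [159.4°–257°] dwell: s stays 19.0000
seg 5 [257°–360°] cycloidal, h=-19: θ=294.7° here. β=37.7, B=103. -19·(0.3660 − sin(2π·0.3660)/(2π)) = -4.6989 → s = 14.3011
velocity in seg [257°–360°] (cycloidal), θ in radians: β = 37.7° = 0.6580 rad, B = 103° = 1.7977 rad; ds/dθ = (h/B)(1 − cos(2πβ/B)) = ((-19)/1.7977)(1 − cos(2π·0.3660)) = -17.609248 mm/rad

s = 14.3011, ds/dθ = -17.6092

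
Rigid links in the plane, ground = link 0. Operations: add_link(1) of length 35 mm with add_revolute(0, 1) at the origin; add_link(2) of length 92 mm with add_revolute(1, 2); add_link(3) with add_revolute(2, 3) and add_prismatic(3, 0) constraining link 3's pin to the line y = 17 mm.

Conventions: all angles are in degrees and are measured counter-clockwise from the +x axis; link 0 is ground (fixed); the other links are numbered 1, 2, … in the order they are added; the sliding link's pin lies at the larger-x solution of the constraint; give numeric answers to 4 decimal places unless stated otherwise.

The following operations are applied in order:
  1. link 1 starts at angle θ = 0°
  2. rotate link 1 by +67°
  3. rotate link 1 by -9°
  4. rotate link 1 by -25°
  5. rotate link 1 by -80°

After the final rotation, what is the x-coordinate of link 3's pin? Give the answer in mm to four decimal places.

geometry: r = 35 mm, L = 92 mm, e = 17 mm; θ starts at 0°
rotate link 1 by +67°: θ ← 0° +67° = 67°
rotate link 1 by -9°: θ ← 67° -9° = 58°
rotate link 1 by -25°: θ ← 58° -25° = 33°
rotate link 1 by -80°: θ ← 33° -80° = -47°
crank pin P = (r cos θ, r sin θ) = (23.869943, -25.597380)
h = r sin θ − e = -25.597380 − 17 = -42.597380
x = r cos θ + √(L² − h²) = 23.869943 + 81.544241 = 105.414184

105.4142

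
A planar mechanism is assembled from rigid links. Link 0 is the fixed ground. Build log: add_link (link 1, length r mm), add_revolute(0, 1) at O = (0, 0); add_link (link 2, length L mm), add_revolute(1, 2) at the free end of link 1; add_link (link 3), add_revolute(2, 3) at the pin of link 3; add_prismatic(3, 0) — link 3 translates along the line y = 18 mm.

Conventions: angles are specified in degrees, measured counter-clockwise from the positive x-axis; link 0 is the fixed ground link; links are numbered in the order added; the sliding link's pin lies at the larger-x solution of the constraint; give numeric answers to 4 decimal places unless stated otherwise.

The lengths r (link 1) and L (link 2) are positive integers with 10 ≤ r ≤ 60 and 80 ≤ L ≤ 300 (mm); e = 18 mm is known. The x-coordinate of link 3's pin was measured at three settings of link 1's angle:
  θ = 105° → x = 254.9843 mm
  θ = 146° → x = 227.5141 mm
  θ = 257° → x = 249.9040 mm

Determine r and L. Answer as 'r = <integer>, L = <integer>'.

constraint per measurement: (x − r cos θ)² + (r sin θ − e)² = L²
subtracting the θ₁ and θ₂ equations cancels the r² and L² terms:
r = (x₁² − x₂²) / (2[(x₁cos θ₁ + e sin θ₁) − (x₂cos θ₂ + e sin θ₂)]) = 51.0001 → r = 51
L² = (x₁ − r cos θ₁)² + (r sin θ₁ − e)² = 72900.0223 → L = 270.0000 → L = 270
check at θ₃=257°: x = 249.9040 (printed 249.9040) ✓

r = 51, L = 270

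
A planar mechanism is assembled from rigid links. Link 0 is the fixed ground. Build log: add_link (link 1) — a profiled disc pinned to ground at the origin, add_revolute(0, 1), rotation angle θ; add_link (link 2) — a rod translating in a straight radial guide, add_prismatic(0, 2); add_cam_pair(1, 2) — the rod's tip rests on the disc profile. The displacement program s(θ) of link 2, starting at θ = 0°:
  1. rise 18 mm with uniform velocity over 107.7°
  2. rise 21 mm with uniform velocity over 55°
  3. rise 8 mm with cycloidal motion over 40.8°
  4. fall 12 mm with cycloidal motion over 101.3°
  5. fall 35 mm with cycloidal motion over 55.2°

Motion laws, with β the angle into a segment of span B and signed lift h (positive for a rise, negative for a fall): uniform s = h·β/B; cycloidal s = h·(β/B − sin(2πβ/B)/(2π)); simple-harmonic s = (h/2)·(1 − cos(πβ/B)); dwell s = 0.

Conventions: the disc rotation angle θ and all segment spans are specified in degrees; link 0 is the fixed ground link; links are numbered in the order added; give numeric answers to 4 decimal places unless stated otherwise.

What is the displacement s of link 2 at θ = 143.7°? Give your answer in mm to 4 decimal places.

seg 1 [0°–107.7°] uniform, h=18: full span → s += 18 → s = 18.0000
seg 2 [107.7°–162.7°] uniform, h=21: θ=143.7° here. β=36, B=55. 21·36/55 = 13.7455 → s = 31.7455

31.7455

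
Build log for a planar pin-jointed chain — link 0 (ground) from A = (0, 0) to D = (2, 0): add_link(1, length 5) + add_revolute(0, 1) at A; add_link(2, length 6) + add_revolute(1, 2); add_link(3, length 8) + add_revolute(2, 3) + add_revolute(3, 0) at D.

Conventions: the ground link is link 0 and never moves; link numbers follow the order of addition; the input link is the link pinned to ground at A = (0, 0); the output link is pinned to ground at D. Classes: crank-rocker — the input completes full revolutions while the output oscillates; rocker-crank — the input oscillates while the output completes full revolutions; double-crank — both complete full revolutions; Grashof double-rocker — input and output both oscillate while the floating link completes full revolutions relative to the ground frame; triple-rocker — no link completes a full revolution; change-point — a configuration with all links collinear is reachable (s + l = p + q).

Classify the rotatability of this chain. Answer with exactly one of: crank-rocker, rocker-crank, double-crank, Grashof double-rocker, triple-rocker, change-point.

lengths: ground=2, input=5, coupler=6, output=8
sorted: s=2 (shortest), l=8 (longest), p+q=11
s + l = 10 vs p + q = 11
s + l < p + q (Grashof) with shortest = ground link → double-crank

double-crank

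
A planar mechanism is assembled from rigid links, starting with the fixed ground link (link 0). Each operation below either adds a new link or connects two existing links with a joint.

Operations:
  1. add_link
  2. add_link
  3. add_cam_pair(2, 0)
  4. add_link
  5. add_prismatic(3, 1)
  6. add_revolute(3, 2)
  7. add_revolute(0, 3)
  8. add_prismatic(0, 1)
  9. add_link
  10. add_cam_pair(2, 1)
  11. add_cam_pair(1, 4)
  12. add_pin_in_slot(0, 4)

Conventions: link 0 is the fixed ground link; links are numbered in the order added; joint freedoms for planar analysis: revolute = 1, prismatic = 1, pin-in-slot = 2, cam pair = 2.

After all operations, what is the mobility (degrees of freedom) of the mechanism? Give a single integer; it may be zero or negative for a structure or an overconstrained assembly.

link 0 = ground. State L|J1|J2 = 1|0|0
+link1  2|0|0
+link2  3|0|0
C(2,0) f=2→J2  3|0|1
+link3  4|0|1
P(3,1) f=1→J1  4|1|1
R(3,2) f=1→J1  4|2|1
R(0,3) f=1→J1  4|3|1
P(0,1) f=1→J1  4|4|1
+link4  5|4|1
C(2,1) f=2→J2  5|4|2
C(1,4) f=2→J2  5|4|3
PS(0,4) f=2→J2  5|4|4
M = 3(5−1)−2·4−4 = 12−8−4 = 0

M = 0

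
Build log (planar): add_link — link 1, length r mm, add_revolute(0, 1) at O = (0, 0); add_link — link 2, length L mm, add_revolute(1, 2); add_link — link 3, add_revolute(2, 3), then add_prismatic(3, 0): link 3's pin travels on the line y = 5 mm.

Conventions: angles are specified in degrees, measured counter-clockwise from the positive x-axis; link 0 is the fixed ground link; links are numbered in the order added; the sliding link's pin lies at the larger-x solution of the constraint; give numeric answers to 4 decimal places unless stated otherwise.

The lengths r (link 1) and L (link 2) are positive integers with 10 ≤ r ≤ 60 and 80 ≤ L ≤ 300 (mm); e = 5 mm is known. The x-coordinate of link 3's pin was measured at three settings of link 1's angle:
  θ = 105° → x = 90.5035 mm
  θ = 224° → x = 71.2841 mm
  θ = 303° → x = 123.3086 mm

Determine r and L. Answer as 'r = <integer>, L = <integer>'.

constraint per measurement: (x − r cos θ)² + (r sin θ − e)² = L²
subtracting the θ₁ and θ₂ equations cancels the r² and L² terms:
r = (x₁² − x₂²) / (2[(x₁cos θ₁ + e sin θ₁) − (x₂cos θ₂ + e sin θ₂)]) = 43.0002 → r = 43
L² = (x₁ − r cos θ₁)² + (r sin θ₁ − e)² = 11664.0019 → L = 108.0000 → L = 108
check at θ₃=303°: x = 123.3086 (printed 123.3086) ✓

r = 43, L = 108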